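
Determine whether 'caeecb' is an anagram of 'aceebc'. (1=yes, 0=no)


Sort characters of 'caeecb': 'abccee'
Sort characters of 'aceebc': 'abccee'
Sorted forms match -> they ARE anagrams
Result: 1

1


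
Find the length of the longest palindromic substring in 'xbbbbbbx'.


Scanning 'xbbbbbbx' for palindromic substrings.
Substring at positions 0-7: 'xbbbbbbx'.
Check: reverse('xbbbbbbx') = 'xbbbbbbx' -> palindrome confirmed.
No longer palindromic substring exists; longest length = 8

8


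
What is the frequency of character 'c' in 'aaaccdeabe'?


Scanning 'aaaccdeabe' for 'c':
  Position 3: 'c' -> MATCH (count: 1)
  Position 4: 'c' -> MATCH (count: 2)
Total occurrences of 'c': 2

2


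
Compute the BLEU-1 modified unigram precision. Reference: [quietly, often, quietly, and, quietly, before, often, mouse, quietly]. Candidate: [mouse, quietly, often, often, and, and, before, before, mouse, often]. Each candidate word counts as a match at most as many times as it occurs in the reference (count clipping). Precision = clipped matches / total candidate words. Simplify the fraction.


Reference word counts: {'and': 1, 'before': 1, 'mouse': 1, 'often': 2, 'quietly': 4}
Checking each candidate word (with clipping):
  'mouse' -> in reference (ref count 1, used 1/1) -> match (matches: 1)
  'quietly' -> in reference (ref count 4, used 1/4) -> match (matches: 2)
  'often' -> in reference (ref count 2, used 1/2) -> match (matches: 3)
  'often' -> in reference (ref count 2, used 2/2) -> match (matches: 4)
  'and' -> in reference (ref count 1, used 1/1) -> match (matches: 5)
  'and' -> ref count 1 already used up (1/1) -> clipped, no match (matches: 5)
  'before' -> in reference (ref count 1, used 1/1) -> match (matches: 6)
  'before' -> ref count 1 already used up (1/1) -> clipped, no match (matches: 6)
  'mouse' -> ref count 1 already used up (1/1) -> clipped, no match (matches: 6)
  'often' -> ref count 2 already used up (2/2) -> clipped, no match (matches: 6)
Clipped matches: 6, Candidate length: 10
Precision = 6/10 = 3/5

3/5


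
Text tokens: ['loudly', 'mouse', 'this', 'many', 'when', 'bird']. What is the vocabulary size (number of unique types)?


Listing all tokens and tracking unique types:
  Token 1: 'loudly' -> NEW (unique so far: 1)
  Token 2: 'mouse' -> NEW (unique so far: 2)
  Token 3: 'this' -> NEW (unique so far: 3)
  Token 4: 'many' -> NEW (unique so far: 4)
  Token 5: 'when' -> NEW (unique so far: 5)
  Token 6: 'bird' -> NEW (unique so far: 6)
Unique types: ('bird', 'loudly', 'many', 'mouse', 'this', 'when')
Vocabulary size: 6

6


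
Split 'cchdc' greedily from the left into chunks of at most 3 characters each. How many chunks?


'cchdc' has 5 characters.
Chunking with max size 3:
  Chunk 1: 'cch' (positions 0-2)
  Chunk 2: 'dc' (positions 3-4)
Total chunks: ceil(5 / 3) = 2

2


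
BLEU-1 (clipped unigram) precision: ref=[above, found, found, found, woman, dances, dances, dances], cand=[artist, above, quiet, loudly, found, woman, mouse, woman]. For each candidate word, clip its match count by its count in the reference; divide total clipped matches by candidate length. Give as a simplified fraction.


Reference word counts: {'above': 1, 'dances': 3, 'found': 3, 'woman': 1}
Checking each candidate word (with clipping):
  'artist' -> not in reference -> no match (matches: 0)
  'above' -> in reference (ref count 1, used 1/1) -> match (matches: 1)
  'quiet' -> not in reference -> no match (matches: 1)
  'loudly' -> not in reference -> no match (matches: 1)
  'found' -> in reference (ref count 3, used 1/3) -> match (matches: 2)
  'woman' -> in reference (ref count 1, used 1/1) -> match (matches: 3)
  'mouse' -> not in reference -> no match (matches: 3)
  'woman' -> ref count 1 already used up (1/1) -> clipped, no match (matches: 3)
Clipped matches: 3, Candidate length: 8
Precision = 3/8

3/8


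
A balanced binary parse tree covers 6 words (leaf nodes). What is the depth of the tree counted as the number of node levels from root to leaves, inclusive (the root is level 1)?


In a balanced binary tree with n leaves the deepest leaf is ceil(log2(n)) edges below the root,
so counting node levels inclusive of root and leaves gives ceil(log2(n)) + 1 levels.
log2(6) = 2.5850
ceil(2.5850) = 3
levels = 3 + 1 = 4

4


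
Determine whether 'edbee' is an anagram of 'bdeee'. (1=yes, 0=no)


Sort characters of 'edbee': 'bdeee'
Sort characters of 'bdeee': 'bdeee'
Sorted forms match -> they ARE anagrams
Result: 1

1


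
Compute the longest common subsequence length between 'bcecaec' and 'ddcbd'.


DP table for LCS of 'bcecaec' and 'ddcbd':
       d  d  c  b  d
    0  0  0  0  0  0
  b 0  0  0  0  1  1
  c 0  0  0  1  1  1
  e 0  0  0  1  1  1
  c 0  0  0  1  1  1
  a 0  0  0  1  1  1
  e 0  0  0  1  1  1
  c 0  0  0  1  1  1
LCS: 'b'
LCS length = 1

1


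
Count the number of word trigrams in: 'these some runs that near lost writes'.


Word trigrams from [7] words:
  Trigram 1: (these some runs)
  Trigram 2: (some runs that)
  Trigram 3: (runs that near)
  Trigram 4: (that near lost)
  Trigram 5: (near lost writes)
Total word trigrams: 7 - 2 = 5

5


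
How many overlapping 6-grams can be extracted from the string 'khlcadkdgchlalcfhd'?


String 'khlcadkdgchlalcfhd' has length L = 18.
Number of overlapping n-grams = L - n + 1
Substituting: 18 - 6 + 1 = 13

13


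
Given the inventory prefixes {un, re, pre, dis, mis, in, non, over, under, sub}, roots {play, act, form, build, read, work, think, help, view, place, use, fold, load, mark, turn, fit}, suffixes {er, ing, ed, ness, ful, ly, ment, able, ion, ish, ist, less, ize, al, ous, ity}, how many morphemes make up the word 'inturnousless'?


Segmenting 'inturnousless' against the inventory:
  'in' -> prefix (morpheme 1)
  'turn' -> root (morpheme 2)
  'ous' -> suffix (morpheme 3)
  'less' -> suffix (morpheme 4)
Total morphemes: 4

4


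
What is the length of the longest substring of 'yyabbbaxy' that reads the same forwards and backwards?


Scanning 'yyabbbaxy' for palindromic substrings.
Substring at positions 2-6: 'abbba'.
Check: reverse('abbba') = 'abbba' -> palindrome confirmed.
Neighbouring characters ('y' / 'x') break symmetry, so it cannot extend further.
No longer palindromic substring exists; longest length = 5

5


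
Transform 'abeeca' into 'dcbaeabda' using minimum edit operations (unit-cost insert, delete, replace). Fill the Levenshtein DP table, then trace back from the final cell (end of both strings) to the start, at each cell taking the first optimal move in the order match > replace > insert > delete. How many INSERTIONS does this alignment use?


Edit distance = 6. Backtracking from cell (6, 9) with preference match > replace > insert > delete,
then listing the resulting alignment 'abeeca' -> 'dcbaeabda' left to right:
  Step 1: insert 'd' [insertion #1]
  Step 2: replace a->c
  Step 3: keep 'b'
  Step 4: insert 'a' [insertion #2]
  Step 5: keep 'e'
  Step 6: insert 'a' [insertion #3]
  Step 7: replace e->b
  Step 8: replace c->d
  Step 9: keep 'a'
Total insertions: 3

3


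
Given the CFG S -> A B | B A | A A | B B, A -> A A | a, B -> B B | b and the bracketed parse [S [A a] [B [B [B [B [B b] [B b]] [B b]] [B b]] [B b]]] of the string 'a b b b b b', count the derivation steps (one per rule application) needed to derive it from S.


Every bracketed nonterminal node [X ...] in the tree is produced by exactly one rule application.
Reading the tree off as a leftmost derivation:
  Step 1: S  =>  A B   (applied S -> A B)
  Step 2: A B  =>  a B   (applied A -> a)
  Step 3: a B  =>  a B B   (applied B -> B B)
  Step 4: a B B  =>  a B B B   (applied B -> B B)
  Step 5: a B B B  =>  a B B B B   (applied B -> B B)
  Step 6: a B B B B  =>  a B B B B B   (applied B -> B B)
  Step 7: a B B B B B  =>  a b B B B B   (applied B -> b)
  Step 8: a b B B B B  =>  a b b B B B   (applied B -> b)
  Step 9: a b b B B B  =>  a b b b B B   (applied B -> b)
  Step 10: a b b b B B  =>  a b b b b B   (applied B -> b)
  Step 11: a b b b b B  =>  a b b b b b   (applied B -> b)
Final yield: a b b b b b
Total rewrite steps: 11

11


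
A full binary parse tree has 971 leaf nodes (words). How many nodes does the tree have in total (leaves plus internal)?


Leaf nodes (terminals): 971
Internal nodes = n - 1 = 971 - 1 = 970
Total = leaves + internal = 971 + 970 = 1941

1941


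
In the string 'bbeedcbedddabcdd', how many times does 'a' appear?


Scanning 'bbeedcbedddabcdd' for 'a':
  Position 11: 'a' -> MATCH (count: 1)
Total occurrences of 'a': 1

1


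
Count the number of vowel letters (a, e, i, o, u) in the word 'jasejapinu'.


Scanning each character of 'jasejapinu':
  Position 1: 'j' -> consonant (running count: 0)
  Position 2: 'a' -> vowel (running count: 1)
  Position 3: 's' -> consonant (running count: 1)
  Position 4: 'e' -> vowel (running count: 2)
  Position 5: 'j' -> consonant (running count: 2)
  Position 6: 'a' -> vowel (running count: 3)
  Position 7: 'p' -> consonant (running count: 3)
  Position 8: 'i' -> vowel (running count: 4)
  Position 9: 'n' -> consonant (running count: 4)
  Position 10: 'u' -> vowel (running count: 5)
Total vowels: 5

5


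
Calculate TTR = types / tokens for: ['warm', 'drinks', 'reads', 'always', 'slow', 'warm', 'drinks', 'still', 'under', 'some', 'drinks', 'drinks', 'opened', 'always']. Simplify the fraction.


Tokens: 14
Unique types: ('always', 'drinks', 'opened', 'reads', 'slow', 'some', 'still', 'under', 'warm') = 9
TTR = 9/14
Already in lowest terms.

9/14


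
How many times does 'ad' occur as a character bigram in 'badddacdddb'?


Scanning 'badddacdddb' for bigram 'ad':
  Position 0: 'ba' -> no
  Position 1: 'ad' -> MATCH
  Position 2: 'dd' -> no
  Position 3: 'dd' -> no
  Position 4: 'da' -> no
  Position 5: 'ac' -> no
  Position 6: 'cd' -> no
  Position 7: 'dd' -> no
  Position 8: 'dd' -> no
  Position 9: 'db' -> no
Total matches: 1

1


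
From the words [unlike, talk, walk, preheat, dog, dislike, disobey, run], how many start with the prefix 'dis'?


Checking each word for prefix 'dis':
  'unlike' -> no (count: 0)
  'talk' -> no (count: 0)
  'walk' -> no (count: 0)
  'preheat' -> no (count: 0)
  'dog' -> no (count: 0)
  'dislike' -> YES, starts with 'dis' (count: 1)
  'disobey' -> YES, starts with 'dis' (count: 2)
  'run' -> no (count: 2)
Total with prefix 'dis': 2

2


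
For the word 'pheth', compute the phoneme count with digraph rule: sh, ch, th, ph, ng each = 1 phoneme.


Parsing 'pheth' greedily, digraphs first:
  'ph' -> digraph (1 consonant phoneme) (phonemes so far: 1)
  'e' -> vowel phoneme (phonemes so far: 2)
  'th' -> digraph (1 consonant phoneme) (phonemes so far: 3)
Total phonemes: 3

3


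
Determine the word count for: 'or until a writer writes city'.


Counting words by splitting on spaces:
  Word 1: 'or'
  Word 2: 'until'
  Word 3: 'a'
  Word 4: 'writer'
  Word 5: 'writes'
  Word 6: 'city'
Total words: 6

6


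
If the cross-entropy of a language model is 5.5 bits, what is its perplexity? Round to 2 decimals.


Perplexity formula: PP = 2^H
H = 5.5
PP = 2^5.5
Decompose: 2^5.5 = 2^5 * 2^0.5 = 2^5 * sqrt(2)
2^5 = 32, sqrt(2) ~ 1.4142136
PP ~ 32 * 1.4142136 = 45.2548352
Rounded to 2 decimals: 45.25

45.25


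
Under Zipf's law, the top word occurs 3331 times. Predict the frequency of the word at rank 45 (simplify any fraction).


Zipf's law: freq(rank) = f1 / rank
f1 = 3331, rank = 45
freq = 3331 / 45
GCD(3331, 45) = 1
Simplified: 3331/45

3331/45


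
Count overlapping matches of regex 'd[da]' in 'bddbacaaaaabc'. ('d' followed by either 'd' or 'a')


Pattern: d[da] means 'd' followed by either 'd' or 'a'.
Scanning 'bddbacaaaaabc' position-by-position:
  Pos 0: window 'bd' -> no
  Pos 1: window 'dd' -> MATCH
  Pos 2: window 'db' -> no
  Pos 3: window 'ba' -> no
  Pos 4: window 'ac' -> no
  Pos 5: window 'ca' -> no
  Pos 6: window 'aa' -> no
  Pos 7: window 'aa' -> no
  Pos 8: window 'aa' -> no
  Pos 9: window 'aa' -> no
  Pos 10: window 'ab' -> no
  Pos 11: window 'bc' -> no
  Pos 12: window 'c' -> no
Total matches: 1

1


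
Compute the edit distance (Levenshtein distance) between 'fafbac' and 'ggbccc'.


Building DP table for s1='fafbac' (len 6) and s2='ggbccc' (len 6):
       g  g  b  c  c  c
    0  1  2  3  4  5  6
  f 1  1  2  3  4  5  6
  a 2  2  2  3  4  5  6
  f 3  3  3  3  4  5  6
  b 4  4  4  3  4  5  6
  a 5  5  5  4  4  5  6
  c 6  6  6  5  4  4  5
Edit distance = dp[6][6] = 5

5


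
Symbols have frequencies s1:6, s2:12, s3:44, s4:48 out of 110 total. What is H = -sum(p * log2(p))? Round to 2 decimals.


Computing entropy H = -sum(p_i * log2(p_i)):
  s1: p = 6/110 = 0.0545, -p*log2(p) = 0.2289
  s2: p = 12/110 = 0.1091, -p*log2(p) = 0.3487
  s3: p = 44/110 = 0.4000, -p*log2(p) = 0.5288
  s4: p = 48/110 = 0.4364, -p*log2(p) = 0.5221
H = sum of terms = 1.6285
Rounded to 2 decimals: 1.63

1.63


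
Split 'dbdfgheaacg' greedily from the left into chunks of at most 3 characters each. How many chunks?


'dbdfgheaacg' has 11 characters.
Chunking with max size 3:
  Chunk 1: 'dbd' (positions 0-2)
  Chunk 2: 'fgh' (positions 3-5)
  Chunk 3: 'eaa' (positions 6-8)
  Chunk 4: 'cg' (positions 9-10)
Total chunks: ceil(11 / 3) = 4

4


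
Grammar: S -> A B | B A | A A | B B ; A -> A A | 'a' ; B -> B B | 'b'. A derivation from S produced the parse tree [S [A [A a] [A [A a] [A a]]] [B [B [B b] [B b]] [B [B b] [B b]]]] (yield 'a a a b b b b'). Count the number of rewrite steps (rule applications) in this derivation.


Every bracketed nonterminal node [X ...] in the tree is produced by exactly one rule application.
Reading the tree off as a leftmost derivation:
  Step 1: S  =>  A B   (applied S -> A B)
  Step 2: A B  =>  A A B   (applied A -> A A)
  Step 3: A A B  =>  a A B   (applied A -> a)
  Step 4: a A B  =>  a A A B   (applied A -> A A)
  Step 5: a A A B  =>  a a A B   (applied A -> a)
  Step 6: a a A B  =>  a a a B   (applied A -> a)
  Step 7: a a a B  =>  a a a B B   (applied B -> B B)
  Step 8: a a a B B  =>  a a a B B B   (applied B -> B B)
  Step 9: a a a B B B  =>  a a a b B B   (applied B -> b)
  Step 10: a a a b B B  =>  a a a b b B   (applied B -> b)
  Step 11: a a a b b B  =>  a a a b b B B   (applied B -> B B)
  Step 12: a a a b b B B  =>  a a a b b b B   (applied B -> b)
  Step 13: a a a b b b B  =>  a a a b b b b   (applied B -> b)
Final yield: a a a b b b b
Total rewrite steps: 13

13


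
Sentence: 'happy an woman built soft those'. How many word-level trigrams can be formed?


Word trigrams from [6] words:
  Trigram 1: (happy an woman)
  Trigram 2: (an woman built)
  Trigram 3: (woman built soft)
  Trigram 4: (built soft those)
Total word trigrams: 6 - 2 = 4

4


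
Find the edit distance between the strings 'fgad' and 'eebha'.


Building DP table for s1='fgad' (len 4) and s2='eebha' (len 5):
       e  e  b  h  a
    0  1  2  3  4  5
  f 1  1  2  3  4  5
  g 2  2  2  3  4  5
  a 3  3  3  3  4  4
  d 4  4  4  4  4  5
Edit distance = dp[4][5] = 5

5


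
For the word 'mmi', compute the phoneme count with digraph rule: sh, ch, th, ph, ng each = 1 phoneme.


Parsing 'mmi' greedily, digraphs first:
  'm' -> consonant phoneme (phonemes so far: 1)
  'm' -> consonant phoneme (phonemes so far: 2)
  'i' -> vowel phoneme (phonemes so far: 3)
Total phonemes: 3

3


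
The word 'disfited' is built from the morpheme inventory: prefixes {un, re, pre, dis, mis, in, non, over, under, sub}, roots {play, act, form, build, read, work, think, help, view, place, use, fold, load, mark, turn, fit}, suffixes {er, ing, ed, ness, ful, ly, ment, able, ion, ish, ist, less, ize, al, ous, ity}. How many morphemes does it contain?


Segmenting 'disfited' against the inventory:
  'dis' -> prefix (morpheme 1)
  'fit' -> root (morpheme 2)
  'ed' -> suffix (morpheme 3)
Total morphemes: 3

3


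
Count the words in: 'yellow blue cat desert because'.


Counting words by splitting on spaces:
  Word 1: 'yellow'
  Word 2: 'blue'
  Word 3: 'cat'
  Word 4: 'desert'
  Word 5: 'because'
Total words: 5

5


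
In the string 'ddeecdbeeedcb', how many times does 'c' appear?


Scanning 'ddeecdbeeedcb' for 'c':
  Position 4: 'c' -> MATCH (count: 1)
  Position 11: 'c' -> MATCH (count: 2)
Total occurrences of 'c': 2

2


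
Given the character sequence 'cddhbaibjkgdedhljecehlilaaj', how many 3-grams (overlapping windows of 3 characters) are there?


String 'cddhbaibjkgdedhljecehlilaaj' has length L = 27.
Number of overlapping n-grams = L - n + 1
Substituting: 27 - 3 + 1 = 25

25


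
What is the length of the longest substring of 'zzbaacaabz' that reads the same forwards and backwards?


Scanning 'zzbaacaabz' for palindromic substrings.
Substring at positions 1-9: 'zbaacaabz'.
Check: reverse('zbaacaabz') = 'zbaacaabz' -> palindrome confirmed.
Neighbouring characters ('z' / '-') break symmetry, so it cannot extend further.
No longer palindromic substring exists; longest length = 9

9


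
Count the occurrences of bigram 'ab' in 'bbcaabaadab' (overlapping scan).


Scanning 'bbcaabaadab' for bigram 'ab':
  Position 0: 'bb' -> no
  Position 1: 'bc' -> no
  Position 2: 'ca' -> no
  Position 3: 'aa' -> no
  Position 4: 'ab' -> MATCH
  Position 5: 'ba' -> no
  Position 6: 'aa' -> no
  Position 7: 'ad' -> no
  Position 8: 'da' -> no
  Position 9: 'ab' -> MATCH
Total matches: 2

2


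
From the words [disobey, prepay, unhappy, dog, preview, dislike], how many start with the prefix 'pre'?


Checking each word for prefix 'pre':
  'disobey' -> no (count: 0)
  'prepay' -> YES, starts with 'pre' (count: 1)
  'unhappy' -> no (count: 1)
  'dog' -> no (count: 1)
  'preview' -> YES, starts with 'pre' (count: 2)
  'dislike' -> no (count: 2)
Total with prefix 'pre': 2

2


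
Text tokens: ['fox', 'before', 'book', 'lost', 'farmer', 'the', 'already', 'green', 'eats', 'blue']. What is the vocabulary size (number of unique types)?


Listing all tokens and tracking unique types:
  Token 1: 'fox' -> NEW (unique so far: 1)
  Token 2: 'before' -> NEW (unique so far: 2)
  Token 3: 'book' -> NEW (unique so far: 3)
  Token 4: 'lost' -> NEW (unique so far: 4)
  Token 5: 'farmer' -> NEW (unique so far: 5)
  Token 6: 'the' -> NEW (unique so far: 6)
  Token 7: 'already' -> NEW (unique so far: 7)
  Token 8: 'green' -> NEW (unique so far: 8)
  Token 9: 'eats' -> NEW (unique so far: 9)
  Token 10: 'blue' -> NEW (unique so far: 10)
Unique types: ('already', 'before', 'blue', 'book', 'eats', 'farmer', 'fox', 'green', 'lost', 'the')
Vocabulary size: 10

10


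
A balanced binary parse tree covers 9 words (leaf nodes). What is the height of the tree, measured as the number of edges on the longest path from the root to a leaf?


In a balanced binary tree with n leaves the deepest leaf is ceil(log2(n)) edges below the root.
log2(9) = 3.1699
ceil(3.1699) = 4
height (edges) = 4

4


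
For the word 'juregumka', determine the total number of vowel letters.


Scanning each character of 'juregumka':
  Position 1: 'j' -> consonant (running count: 0)
  Position 2: 'u' -> vowel (running count: 1)
  Position 3: 'r' -> consonant (running count: 1)
  Position 4: 'e' -> vowel (running count: 2)
  Position 5: 'g' -> consonant (running count: 2)
  Position 6: 'u' -> vowel (running count: 3)
  Position 7: 'm' -> consonant (running count: 3)
  Position 8: 'k' -> consonant (running count: 3)
  Position 9: 'a' -> vowel (running count: 4)
Total vowels: 4

4


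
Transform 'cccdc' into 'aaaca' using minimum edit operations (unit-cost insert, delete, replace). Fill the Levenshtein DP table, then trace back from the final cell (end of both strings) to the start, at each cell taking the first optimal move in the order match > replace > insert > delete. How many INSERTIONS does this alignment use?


Edit distance = 5. Backtracking from cell (5, 5) with preference match > replace > insert > delete,
then listing the resulting alignment 'cccdc' -> 'aaaca' left to right:
  Step 1: replace c->a
  Step 2: replace c->a
  Step 3: replace c->a
  Step 4: replace d->c
  Step 5: replace c->a
Total insertions: 0

0


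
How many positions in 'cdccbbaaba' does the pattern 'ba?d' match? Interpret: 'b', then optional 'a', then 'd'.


Pattern: ba?d means 'b', then optional 'a', then 'd'.
Scanning 'cdccbbaaba' position-by-position:
  Pos 0: window 'cdc' -> no
  Pos 1: window 'dcc' -> no
  Pos 2: window 'ccb' -> no
  Pos 3: window 'cbb' -> no
  Pos 4: window 'bba' -> no
  Pos 5: window 'baa' -> no
  Pos 6: window 'aab' -> no
  Pos 7: window 'aba' -> no
  Pos 8: window 'ba' -> no
  Pos 9: window 'a' -> no
Total matches: 0

0


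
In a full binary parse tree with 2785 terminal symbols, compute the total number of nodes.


Leaf nodes (terminals): 2785
Internal nodes = n - 1 = 2785 - 1 = 2784
Total = leaves + internal = 2785 + 2784 = 5569

5569


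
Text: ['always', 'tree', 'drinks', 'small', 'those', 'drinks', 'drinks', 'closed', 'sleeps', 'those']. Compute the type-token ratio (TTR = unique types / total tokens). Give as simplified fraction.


Tokens: 10
Unique types: ('always', 'closed', 'drinks', 'sleeps', 'small', 'those', 'tree') = 7
TTR = 7/10
Already in lowest terms.

7/10


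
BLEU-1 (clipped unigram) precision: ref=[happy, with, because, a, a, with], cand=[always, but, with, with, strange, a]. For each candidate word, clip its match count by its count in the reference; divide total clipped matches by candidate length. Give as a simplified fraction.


Reference word counts: {'a': 2, 'because': 1, 'happy': 1, 'with': 2}
Checking each candidate word (with clipping):
  'always' -> not in reference -> no match (matches: 0)
  'but' -> not in reference -> no match (matches: 0)
  'with' -> in reference (ref count 2, used 1/2) -> match (matches: 1)
  'with' -> in reference (ref count 2, used 2/2) -> match (matches: 2)
  'strange' -> not in reference -> no match (matches: 2)
  'a' -> in reference (ref count 2, used 1/2) -> match (matches: 3)
Clipped matches: 3, Candidate length: 6
Precision = 3/6 = 1/2

1/2


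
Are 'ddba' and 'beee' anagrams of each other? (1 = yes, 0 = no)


Sort characters of 'ddba': 'abdd'
Sort characters of 'beee': 'beee'
Sorted forms differ -> they are NOT anagrams
Result: 0

0


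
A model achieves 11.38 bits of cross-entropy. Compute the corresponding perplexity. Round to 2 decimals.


Perplexity formula: PP = 2^H
H = 11.38
PP = 2^11.38
Decompose: 2^11.38 = 2^11 * 2^0.38
2^11 = 2048, 2^0.38 ~ 1.3013419
PP ~ 2048 * 1.3013419 = 2665.1482112
Rounded to 2 decimals: 2665.15

2665.15


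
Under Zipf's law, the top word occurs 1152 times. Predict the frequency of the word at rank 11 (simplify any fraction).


Zipf's law: freq(rank) = f1 / rank
f1 = 1152, rank = 11
freq = 1152 / 11
GCD(1152, 11) = 1
Simplified: 1152/11

1152/11


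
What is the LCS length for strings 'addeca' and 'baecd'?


DP table for LCS of 'addeca' and 'baecd':
       b  a  e  c  d
    0  0  0  0  0  0
  a 0  0  1  1  1  1
  d 0  0  1  1  1  2
  d 0  0  1  1  1  2
  e 0  0  1  2  2  2
  c 0  0  1  2  3  3
  a 0  0  1  2  3  3
LCS: 'aec'
LCS length = 3

3


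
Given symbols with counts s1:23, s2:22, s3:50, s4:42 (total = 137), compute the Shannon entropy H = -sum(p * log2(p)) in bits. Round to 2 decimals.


Computing entropy H = -sum(p_i * log2(p_i)):
  s1: p = 23/137 = 0.1679, -p*log2(p) = 0.4322
  s2: p = 22/137 = 0.1606, -p*log2(p) = 0.4237
  s3: p = 50/137 = 0.3650, -p*log2(p) = 0.5307
  s4: p = 42/137 = 0.3066, -p*log2(p) = 0.5229
H = sum of terms = 1.9095
Rounded to 2 decimals: 1.91

1.91


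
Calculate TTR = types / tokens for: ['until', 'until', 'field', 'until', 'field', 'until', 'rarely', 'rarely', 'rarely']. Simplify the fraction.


Tokens: 9
Unique types: ('field', 'rarely', 'until') = 3
TTR = 3/9
Simplify: divide both by 3 -> 1/3
TTR = 1/3

1/3


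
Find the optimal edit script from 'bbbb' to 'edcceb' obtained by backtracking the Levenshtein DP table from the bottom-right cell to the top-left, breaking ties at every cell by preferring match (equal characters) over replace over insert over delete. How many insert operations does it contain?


Edit distance = 5. Backtracking from cell (4, 6) with preference match > replace > insert > delete,
then listing the resulting alignment 'bbbb' -> 'edcceb' left to right:
  Step 1: insert 'e' [insertion #1]
  Step 2: insert 'd' [insertion #2]
  Step 3: replace b->c
  Step 4: replace b->c
  Step 5: replace b->e
  Step 6: keep 'b'
Total insertions: 2

2


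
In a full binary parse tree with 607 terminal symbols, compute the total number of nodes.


Leaf nodes (terminals): 607
Internal nodes = n - 1 = 607 - 1 = 606
Total = leaves + internal = 607 + 606 = 1213

1213


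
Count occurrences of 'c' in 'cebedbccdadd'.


Scanning 'cebedbccdadd' for 'c':
  Position 0: 'c' -> MATCH (count: 1)
  Position 6: 'c' -> MATCH (count: 2)
  Position 7: 'c' -> MATCH (count: 3)
Total occurrences of 'c': 3

3


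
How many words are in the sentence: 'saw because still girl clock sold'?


Counting words by splitting on spaces:
  Word 1: 'saw'
  Word 2: 'because'
  Word 3: 'still'
  Word 4: 'girl'
  Word 5: 'clock'
  Word 6: 'sold'
Total words: 6

6


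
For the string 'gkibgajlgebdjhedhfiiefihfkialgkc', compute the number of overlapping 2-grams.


String 'gkibgajlgebdjhedhfiiefihfkialgkc' has length L = 32.
Number of overlapping n-grams = L - n + 1
Substituting: 32 - 2 + 1 = 31

31


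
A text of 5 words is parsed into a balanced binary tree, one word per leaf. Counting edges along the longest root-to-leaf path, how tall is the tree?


In a balanced binary tree with n leaves the deepest leaf is ceil(log2(n)) edges below the root.
log2(5) = 2.3219
ceil(2.3219) = 3
height (edges) = 3

3


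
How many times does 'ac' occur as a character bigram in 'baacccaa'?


Scanning 'baacccaa' for bigram 'ac':
  Position 0: 'ba' -> no
  Position 1: 'aa' -> no
  Position 2: 'ac' -> MATCH
  Position 3: 'cc' -> no
  Position 4: 'cc' -> no
  Position 5: 'ca' -> no
  Position 6: 'aa' -> no
Total matches: 1

1


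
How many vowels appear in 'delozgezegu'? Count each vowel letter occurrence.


Scanning each character of 'delozgezegu':
  Position 1: 'd' -> consonant (running count: 0)
  Position 2: 'e' -> vowel (running count: 1)
  Position 3: 'l' -> consonant (running count: 1)
  Position 4: 'o' -> vowel (running count: 2)
  Position 5: 'z' -> consonant (running count: 2)
  Position 6: 'g' -> consonant (running count: 2)
  Position 7: 'e' -> vowel (running count: 3)
  Position 8: 'z' -> consonant (running count: 3)
  Position 9: 'e' -> vowel (running count: 4)
  Position 10: 'g' -> consonant (running count: 4)
  Position 11: 'u' -> vowel (running count: 5)
Total vowels: 5

5


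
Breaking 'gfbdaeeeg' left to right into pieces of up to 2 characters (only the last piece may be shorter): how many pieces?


'gfbdaeeeg' has 9 characters.
Chunking with max size 2:
  Chunk 1: 'gf' (positions 0-1)
  Chunk 2: 'bd' (positions 2-3)
  Chunk 3: 'ae' (positions 4-5)
  Chunk 4: 'ee' (positions 6-7)
  Chunk 5: 'g' (positions 8-8)
Total chunks: ceil(9 / 2) = 5

5


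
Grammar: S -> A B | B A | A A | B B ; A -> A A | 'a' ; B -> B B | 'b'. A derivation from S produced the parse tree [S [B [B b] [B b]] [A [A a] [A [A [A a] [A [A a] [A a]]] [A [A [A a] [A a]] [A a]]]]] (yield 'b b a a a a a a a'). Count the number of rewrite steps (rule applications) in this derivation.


Every bracketed nonterminal node [X ...] in the tree is produced by exactly one rule application.
Reading the tree off as a leftmost derivation:
  Step 1: S  =>  B A   (applied S -> B A)
  Step 2: B A  =>  B B A   (applied B -> B B)
  Step 3: B B A  =>  b B A   (applied B -> b)
  Step 4: b B A  =>  b b A   (applied B -> b)
  Step 5: b b A  =>  b b A A   (applied A -> A A)
  Step 6: b b A A  =>  b b a A   (applied A -> a)
  Step 7: b b a A  =>  b b a A A   (applied A -> A A)
  Step 8: b b a A A  =>  b b a A A A   (applied A -> A A)
  Step 9: b b a A A A  =>  b b a a A A   (applied A -> a)
  Step 10: b b a a A A  =>  b b a a A A A   (applied A -> A A)
  Step 11: b b a a A A A  =>  b b a a a A A   (applied A -> a)
  Step 12: b b a a a A A  =>  b b a a a a A   (applied A -> a)
  Step 13: b b a a a a A  =>  b b a a a a A A   (applied A -> A A)
  Step 14: b b a a a a A A  =>  b b a a a a A A A   (applied A -> A A)
  Step 15: b b a a a a A A A  =>  b b a a a a a A A   (applied A -> a)
  Step 16: b b a a a a a A A  =>  b b a a a a a a A   (applied A -> a)
  Step 17: b b a a a a a a A  =>  b b a a a a a a a   (applied A -> a)
Final yield: b b a a a a a a a
Total rewrite steps: 17

17


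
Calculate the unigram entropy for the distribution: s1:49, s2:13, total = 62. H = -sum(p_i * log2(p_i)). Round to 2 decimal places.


Computing entropy H = -sum(p_i * log2(p_i)):
  s1: p = 49/62 = 0.7903, -p*log2(p) = 0.2683
  s2: p = 13/62 = 0.2097, -p*log2(p) = 0.4726
H = sum of terms = 0.7409
Rounded to 2 decimals: 0.74

0.74


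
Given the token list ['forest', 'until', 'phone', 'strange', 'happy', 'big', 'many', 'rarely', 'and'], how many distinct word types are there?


Listing all tokens and tracking unique types:
  Token 1: 'forest' -> NEW (unique so far: 1)
  Token 2: 'until' -> NEW (unique so far: 2)
  Token 3: 'phone' -> NEW (unique so far: 3)
  Token 4: 'strange' -> NEW (unique so far: 4)
  Token 5: 'happy' -> NEW (unique so far: 5)
  Token 6: 'big' -> NEW (unique so far: 6)
  Token 7: 'many' -> NEW (unique so far: 7)
  Token 8: 'rarely' -> NEW (unique so far: 8)
  Token 9: 'and' -> NEW (unique so far: 9)
Unique types: ('and', 'big', 'forest', 'happy', 'many', 'phone', 'rarely', 'strange', 'until')
Vocabulary size: 9

9


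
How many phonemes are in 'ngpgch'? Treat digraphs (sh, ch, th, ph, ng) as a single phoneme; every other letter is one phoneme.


Parsing 'ngpgch' greedily, digraphs first:
  'ng' -> digraph (1 consonant phoneme) (phonemes so far: 1)
  'p' -> consonant phoneme (phonemes so far: 2)
  'g' -> consonant phoneme (phonemes so far: 3)
  'ch' -> digraph (1 consonant phoneme) (phonemes so far: 4)
Total phonemes: 4

4


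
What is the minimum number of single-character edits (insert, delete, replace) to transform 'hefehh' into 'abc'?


Building DP table for s1='hefehh' (len 6) and s2='abc' (len 3):
       a  b  c
    0  1  2  3
  h 1  1  2  3
  e 2  2  2  3
  f 3  3  3  3
  e 4  4  4  4
  h 5  5  5  5
  h 6  6  6  6
Edit distance = dp[6][3] = 6

6


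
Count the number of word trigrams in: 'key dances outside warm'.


Word trigrams from [4] words:
  Trigram 1: (key dances outside)
  Trigram 2: (dances outside warm)
Total word trigrams: 4 - 2 = 2

2


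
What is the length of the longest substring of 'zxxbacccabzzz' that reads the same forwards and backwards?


Scanning 'zxxbacccabzzz' for palindromic substrings.
Substring at positions 3-9: 'bacccab'.
Check: reverse('bacccab') = 'bacccab' -> palindrome confirmed.
Neighbouring characters ('x' / 'z') break symmetry, so it cannot extend further.
No longer palindromic substring exists; longest length = 7

7


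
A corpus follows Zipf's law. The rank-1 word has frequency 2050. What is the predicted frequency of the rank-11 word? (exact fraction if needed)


Zipf's law: freq(rank) = f1 / rank
f1 = 2050, rank = 11
freq = 2050 / 11
GCD(2050, 11) = 1
Simplified: 2050/11

2050/11


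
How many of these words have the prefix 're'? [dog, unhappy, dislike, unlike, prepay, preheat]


Checking each word for prefix 're':
  'dog' -> no (count: 0)
  'unhappy' -> no (count: 0)
  'dislike' -> no (count: 0)
  'unlike' -> no (count: 0)
  'prepay' -> no (count: 0)
  'preheat' -> no (count: 0)
Total with prefix 're': 0

0


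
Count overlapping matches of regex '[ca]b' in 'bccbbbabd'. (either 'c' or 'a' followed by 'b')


Pattern: [ca]b means either 'c' or 'a' followed by 'b'.
Scanning 'bccbbbabd' position-by-position:
  Pos 0: window 'bc' -> no
  Pos 1: window 'cc' -> no
  Pos 2: window 'cb' -> MATCH
  Pos 3: window 'bb' -> no
  Pos 4: window 'bb' -> no
  Pos 5: window 'ba' -> no
  Pos 6: window 'ab' -> MATCH
  Pos 7: window 'bd' -> no
  Pos 8: window 'd' -> no
Total matches: 2

2


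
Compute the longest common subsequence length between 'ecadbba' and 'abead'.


DP table for LCS of 'ecadbba' and 'abead':
       a  b  e  a  d
    0  0  0  0  0  0
  e 0  0  0  1  1  1
  c 0  0  0  1  1  1
  a 0  1  1  1  2  2
  d 0  1  1  1  2  3
  b 0  1  2  2  2  3
  b 0  1  2  2  2  3
  a 0  1  2  2  3  3
LCS: 'ead'
LCS length = 3

3


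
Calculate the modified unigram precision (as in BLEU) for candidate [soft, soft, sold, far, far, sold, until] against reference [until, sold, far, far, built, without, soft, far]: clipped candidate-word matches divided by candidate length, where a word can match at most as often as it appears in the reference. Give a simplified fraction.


Reference word counts: {'built': 1, 'far': 3, 'soft': 1, 'sold': 1, 'until': 1, 'without': 1}
Checking each candidate word (with clipping):
  'soft' -> in reference (ref count 1, used 1/1) -> match (matches: 1)
  'soft' -> ref count 1 already used up (1/1) -> clipped, no match (matches: 1)
  'sold' -> in reference (ref count 1, used 1/1) -> match (matches: 2)
  'far' -> in reference (ref count 3, used 1/3) -> match (matches: 3)
  'far' -> in reference (ref count 3, used 2/3) -> match (matches: 4)
  'sold' -> ref count 1 already used up (1/1) -> clipped, no match (matches: 4)
  'until' -> in reference (ref count 1, used 1/1) -> match (matches: 5)
Clipped matches: 5, Candidate length: 7
Precision = 5/7

5/7


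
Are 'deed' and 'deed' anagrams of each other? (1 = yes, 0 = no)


Sort characters of 'deed': 'ddee'
Sort characters of 'deed': 'ddee'
Sorted forms match -> they ARE anagrams
Result: 1

1


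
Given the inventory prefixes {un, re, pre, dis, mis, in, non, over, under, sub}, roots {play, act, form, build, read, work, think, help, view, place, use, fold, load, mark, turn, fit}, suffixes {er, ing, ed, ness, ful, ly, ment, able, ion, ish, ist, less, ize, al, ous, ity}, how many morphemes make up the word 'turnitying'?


Segmenting 'turnitying' against the inventory:
  'turn' -> root (morpheme 1)
  'ity' -> suffix (morpheme 2)
  'ing' -> suffix (morpheme 3)
Total morphemes: 3

3


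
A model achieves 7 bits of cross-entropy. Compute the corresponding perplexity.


Perplexity formula: PP = 2^H
H = 7
PP = 2^7
Steps: 2^1 = 2, 2^2 = 4, 2^3 = 8, 2^4 = 16, 2^5 = 32, 2^6 = 64, 2^7 = 128
PP = 128

128


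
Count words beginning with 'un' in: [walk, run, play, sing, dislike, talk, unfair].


Checking each word for prefix 'un':
  'walk' -> no (count: 0)
  'run' -> no (count: 0)
  'play' -> no (count: 0)
  'sing' -> no (count: 0)
  'dislike' -> no (count: 0)
  'talk' -> no (count: 0)
  'unfair' -> YES, starts with 'un' (count: 1)
Total with prefix 'un': 1

1


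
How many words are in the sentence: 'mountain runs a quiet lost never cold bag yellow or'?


Counting words by splitting on spaces:
  Word 1: 'mountain'
  Word 2: 'runs'
  Word 3: 'a'
  Word 4: 'quiet'
  Word 5: 'lost'
  Word 6: 'never'
  Word 7: 'cold'
  Word 8: 'bag'
  Word 9: 'yellow'
  Word 10: 'or'
Total words: 10

10


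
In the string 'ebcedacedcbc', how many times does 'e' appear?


Scanning 'ebcedacedcbc' for 'e':
  Position 0: 'e' -> MATCH (count: 1)
  Position 3: 'e' -> MATCH (count: 2)
  Position 7: 'e' -> MATCH (count: 3)
Total occurrences of 'e': 3

3


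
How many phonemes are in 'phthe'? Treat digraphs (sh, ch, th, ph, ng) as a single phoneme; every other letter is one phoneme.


Parsing 'phthe' greedily, digraphs first:
  'ph' -> digraph (1 consonant phoneme) (phonemes so far: 1)
  'th' -> digraph (1 consonant phoneme) (phonemes so far: 2)
  'e' -> vowel phoneme (phonemes so far: 3)
Total phonemes: 3

3


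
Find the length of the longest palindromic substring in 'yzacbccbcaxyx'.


Scanning 'yzacbccbcaxyx' for palindromic substrings.
Substring at positions 2-9: 'acbccbca'.
Check: reverse('acbccbca') = 'acbccbca' -> palindrome confirmed.
Neighbouring characters ('z' / 'x') break symmetry, so it cannot extend further.
No longer palindromic substring exists; longest length = 8

8


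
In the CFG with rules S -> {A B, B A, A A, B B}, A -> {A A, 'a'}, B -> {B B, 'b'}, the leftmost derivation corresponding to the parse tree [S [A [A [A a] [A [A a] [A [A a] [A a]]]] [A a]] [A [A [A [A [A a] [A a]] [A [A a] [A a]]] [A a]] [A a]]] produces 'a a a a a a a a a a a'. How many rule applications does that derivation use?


Every bracketed nonterminal node [X ...] in the tree is produced by exactly one rule application.
Reading the tree off as a leftmost derivation:
  Step 1: S  =>  A A   (applied S -> A A)
  Step 2: A A  =>  A A A   (applied A -> A A)
  Step 3: A A A  =>  A A A A   (applied A -> A A)
  Step 4: A A A A  =>  a A A A   (applied A -> a)
  Step 5: a A A A  =>  a A A A A   (applied A -> A A)
  Step 6: a A A A A  =>  a a A A A   (applied A -> a)
  Step 7: a a A A A  =>  a a A A A A   (applied A -> A A)
  Step 8: a a A A A A  =>  a a a A A A   (applied A -> a)
  Step 9: a a a A A A  =>  a a a a A A   (applied A -> a)
  Step 10: a a a a A A  =>  a a a a a A   (applied A -> a)
  Step 11: a a a a a A  =>  a a a a a A A   (applied A -> A A)
  Step 12: a a a a a A A  =>  a a a a a A A A   (applied A -> A A)
  Step 13: a a a a a A A A  =>  a a a a a A A A A   (applied A -> A A)
  Step 14: a a a a a A A A A  =>  a a a a a A A A A A   (applied A -> A A)
  Step 15: a a a a a A A A A A  =>  a a a a a a A A A A   (applied A -> a)
  Step 16: a a a a a a A A A A  =>  a a a a a a a A A A   (applied A -> a)
  Step 17: a a a a a a a A A A  =>  a a a a a a a A A A A   (applied A -> A A)
  Step 18: a a a a a a a A A A A  =>  a a a a a a a a A A A   (applied A -> a)
  Step 19: a a a a a a a a A A A  =>  a a a a a a a a a A A   (applied A -> a)
  Step 20: a a a a a a a a a A A  =>  a a a a a a a a a a A   (applied A -> a)
  Step 21: a a a a a a a a a a A  =>  a a a a a a a a a a a   (applied A -> a)
Final yield: a a a a a a a a a a a
Total rewrite steps: 21

21


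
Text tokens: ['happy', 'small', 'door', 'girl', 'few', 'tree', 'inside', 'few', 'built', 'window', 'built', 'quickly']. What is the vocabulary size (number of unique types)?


Listing all tokens and tracking unique types:
  Token 1: 'happy' -> NEW (unique so far: 1)
  Token 2: 'small' -> NEW (unique so far: 2)
  Token 3: 'door' -> NEW (unique so far: 3)
  Token 4: 'girl' -> NEW (unique so far: 4)
  Token 5: 'few' -> NEW (unique so far: 5)
  Token 6: 'tree' -> NEW (unique so far: 6)
  Token 7: 'inside' -> NEW (unique so far: 7)
  Token 8: 'few' -> duplicate (unique so far: 7)
  Token 9: 'built' -> NEW (unique so far: 8)
  Token 10: 'window' -> NEW (unique so far: 9)
  Token 11: 'built' -> duplicate (unique so far: 9)
  Token 12: 'quickly' -> NEW (unique so far: 10)
Unique types: ('built', 'door', 'few', 'girl', 'happy', 'inside', 'quickly', 'small', 'tree', 'window')
Vocabulary size: 10

10


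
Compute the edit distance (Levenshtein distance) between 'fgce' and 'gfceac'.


Building DP table for s1='fgce' (len 4) and s2='gfceac' (len 6):
       g  f  c  e  a  c
    0  1  2  3  4  5  6
  f 1  1  1  2  3  4  5
  g 2  1  2  2  3  4  5
  c 3  2  2  2  3  4  4
  e 4  3  3  3  2  3  4
Edit distance = dp[4][6] = 4

4


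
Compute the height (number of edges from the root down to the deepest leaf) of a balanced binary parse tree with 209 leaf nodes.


In a balanced binary tree with n leaves the deepest leaf is ceil(log2(n)) edges below the root.
log2(209) = 7.7074
ceil(7.7074) = 8
height (edges) = 8

8


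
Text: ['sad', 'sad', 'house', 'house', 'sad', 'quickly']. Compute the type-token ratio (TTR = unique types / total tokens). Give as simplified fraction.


Tokens: 6
Unique types: ('house', 'quickly', 'sad') = 3
TTR = 3/6
Simplify: divide both by 3 -> 1/2
TTR = 1/2

1/2


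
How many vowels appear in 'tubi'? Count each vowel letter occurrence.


Scanning each character of 'tubi':
  Position 1: 't' -> consonant (running count: 0)
  Position 2: 'u' -> vowel (running count: 1)
  Position 3: 'b' -> consonant (running count: 1)
  Position 4: 'i' -> vowel (running count: 2)
Total vowels: 2

2
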